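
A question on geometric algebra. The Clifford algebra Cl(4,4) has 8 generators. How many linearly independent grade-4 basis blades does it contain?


Number of grade-k basis blades in Cl(p,q) with n = p + q is C(n, k).
n = 4 + 4 = 8
C(8, 4) = 8! / (4! * 4!)
= 40320 / (24 * 24)
= 70


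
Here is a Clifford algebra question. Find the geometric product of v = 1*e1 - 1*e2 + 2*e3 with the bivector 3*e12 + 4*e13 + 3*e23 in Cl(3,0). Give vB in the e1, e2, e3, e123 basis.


vB has grade-1 (vector) and grade-3 (trivector) parts: vB = (v _| B) + (v ^ B).
Vector part <vB>_1:
  e1: -v2*b12 - v3*b13 = -(-1)*(3) - (2)*(4) = -5
  e2: v1*b12 - v3*b23 = (1)*(3) - (2)*(3) = -3
  e3: v1*b13 + v2*b23 = (1)*(4) + (-1)*(3) = 1
Trivector part <vB>_3:
  e123: v1*b23 - v2*b13 + v3*b12 = (1)*(3) - (-1)*(4) + (2)*(3) = 13
vB = -5*e1 - 3*e2 + 1*e3 + 13*e123


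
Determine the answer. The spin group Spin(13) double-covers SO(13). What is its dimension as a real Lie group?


Spin(n) double-covers SO(n); both have Lie algebra so(n) of dimension n(n-1)/2.
n = 13
n(n-1) = 13 * 12 = 156
dim Spin(13) = 156/2 = 78


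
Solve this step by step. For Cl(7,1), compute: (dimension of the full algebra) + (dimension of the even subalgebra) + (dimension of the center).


n = 7 + 1 = 8
Total dim = 2^8 = 256
Even subalgebra dim = 2^7 = 128
n is even, so center dim = 1
Sum = 256 + 128 + 1 = 385


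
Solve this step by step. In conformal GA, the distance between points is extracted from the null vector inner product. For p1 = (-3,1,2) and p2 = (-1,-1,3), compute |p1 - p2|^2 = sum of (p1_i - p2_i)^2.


p1 - p2 = (-2, 2, -1)
|p1 - p2|^2 = (-2)^2 + 2^2 + (-1)^2
= 4 + 4 + 1
= 9


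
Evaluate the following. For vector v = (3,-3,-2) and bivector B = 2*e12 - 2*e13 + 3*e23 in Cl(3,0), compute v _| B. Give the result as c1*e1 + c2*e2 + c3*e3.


Left contraction v _| B = <vB>_1 (grade-1 part of the geometric product vB).
Using e1_|e12 = e2, e2_|e12 = -e1, e1_|e13 = e3, e3_|e13 = -e1, e2_|e23 = e3, e3_|e23 = -e2:
e1 coeff: -v2*b12 - v3*b13 = -(-3)*(2) - (-2)*(-2) = 2
e2 coeff: v1*b12 - v3*b23 = (3)*(2) - (-2)*(3) = 12
e3 coeff: v1*b13 + v2*b23 = (3)*(-2) + (-3)*(3) = -15
v _| B = 2*e1 + 12*e2 - 15*e3


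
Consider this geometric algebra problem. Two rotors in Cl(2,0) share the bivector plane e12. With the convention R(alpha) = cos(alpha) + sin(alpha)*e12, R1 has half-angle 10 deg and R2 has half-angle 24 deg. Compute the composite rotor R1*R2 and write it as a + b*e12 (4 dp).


Same-plane rotors commute and their half-angles add:
R1*R2 = cos(a1 + a2) + sin(a1 + a2)*e12.
a1 + a2 = 10 + 24 = 34 deg
cos(34 deg) = 0.8290
sin(34 deg) = 0.5592
R1*R2 = 0.8290 + 0.5592*e12


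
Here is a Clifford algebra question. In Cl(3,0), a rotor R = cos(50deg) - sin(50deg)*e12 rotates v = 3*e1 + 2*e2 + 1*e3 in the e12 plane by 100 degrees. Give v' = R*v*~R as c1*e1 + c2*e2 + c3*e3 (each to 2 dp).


Rotor R = cos(50deg) - sin(50deg)*e12
Rotation angle theta = 2 * 50 = 100 degrees in the e12 plane (e1 -> e2).
The component perpendicular to the plane (e3) is invariant: v'_3 = v3 = 1.00
cos(100deg) = -0.1736, sin(100deg) = 0.9848
v'_1 = v1*cos(theta) - v2*sin(theta) = 3*(-0.1736) - 2*0.9848 = -2.49
v'_2 = v1*sin(theta) + v2*cos(theta) = 3*0.9848 + 2*(-0.1736) = 2.61
v' = -2.49*e1 + 2.61*e2 + 1.00*e3


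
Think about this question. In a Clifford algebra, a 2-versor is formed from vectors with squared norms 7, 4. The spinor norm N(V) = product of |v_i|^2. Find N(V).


Spinor norm N(V) = |v1|^2 * |v2|^2 * ... * |v2|^2
= 7 * 4
Running product: 7, 28
N(V) = 28


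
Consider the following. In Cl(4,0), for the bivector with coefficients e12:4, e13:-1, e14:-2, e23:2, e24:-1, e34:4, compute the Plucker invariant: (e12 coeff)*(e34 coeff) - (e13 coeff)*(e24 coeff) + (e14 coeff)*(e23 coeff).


Plucker relation: af - be + cd
a*f = 4*4 = 16
b*e = (-1)*(-1) = 1
c*d = (-2)*2 = -4
af - be + cd = 16 - 1 + (-4)
= 11


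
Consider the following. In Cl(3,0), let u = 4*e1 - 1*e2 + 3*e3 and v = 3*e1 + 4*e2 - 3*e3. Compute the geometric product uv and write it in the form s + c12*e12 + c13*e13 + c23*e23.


In Cl(3,0): e_i^2 = 1, e_ie_j = -e_je_i for i != j.
Scalar part = u . v = 4*3 + (-1)*4 + 3*(-3)
= 12 + (-4) + (-9) = -1
e12 coeff = 4*4 - (-1)*3 = 16 - (-3) = 19
e13 coeff = 4*(-3) - 3*3 = -12 - 9 = -21
e23 coeff = (-1)*(-3) - 3*4 = 3 - 12 = -9
uv = -1 + 19*e12 - 21*e13 - 9*e23


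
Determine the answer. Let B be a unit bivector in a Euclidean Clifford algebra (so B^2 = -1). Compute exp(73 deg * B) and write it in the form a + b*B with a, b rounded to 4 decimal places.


For a unit bivector B with B^2 = -1, the exponential series gives
e^(theta*B) = cos(theta) + sin(theta)*B (the GA analogue of Euler's formula).
theta = 73 degrees = 1.27409 rad
cos(73 deg) = 0.2924
sin(73 deg) = 0.9563
exp(theta*B) = 0.2924 + 0.9563*B


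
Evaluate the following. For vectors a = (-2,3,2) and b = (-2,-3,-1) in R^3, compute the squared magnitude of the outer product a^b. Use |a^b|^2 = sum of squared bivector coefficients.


a wedge b = (a1*b2 - a2*b1)*e12 + (a1*b3 - a3*b1)*e13 + (a2*b3 - a3*b2)*e23
e12 coeff: (-2)*(-3) - 3*(-2) = 6 - (-6) = 12
e13 coeff: (-2)*(-1) - 2*(-2) = 2 - (-4) = 6
e23 coeff: 3*(-1) - 2*(-3) = -3 - (-6) = 3
|a wedge b|^2 = 12^2 + 6^2 + 3^2
= 144 + 36 + 9
= 189


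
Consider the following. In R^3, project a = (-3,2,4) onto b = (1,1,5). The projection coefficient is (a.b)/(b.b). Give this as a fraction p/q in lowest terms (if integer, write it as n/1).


Projection coefficient = (a . b) / (b . b)
a . b = (-3)*1 + 2*1 + 4*5
= -3 + 2 + 20 = 19
b . b = 1^2 + 1^2 + 5^2
= 1 + 1 + 25 = 27
Coefficient = 19/27
In lowest terms: 19/27


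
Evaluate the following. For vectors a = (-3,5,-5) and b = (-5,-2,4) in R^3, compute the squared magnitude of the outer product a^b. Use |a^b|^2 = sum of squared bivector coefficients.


a wedge b = (a1*b2 - a2*b1)*e12 + (a1*b3 - a3*b1)*e13 + (a2*b3 - a3*b2)*e23
e12 coeff: (-3)*(-2) - 5*(-5) = 6 - (-25) = 31
e13 coeff: (-3)*4 - (-5)*(-5) = -12 - 25 = -37
e23 coeff: 5*4 - (-5)*(-2) = 20 - 10 = 10
|a wedge b|^2 = 31^2 + (-37)^2 + 10^2
= 961 + 1369 + 100
= 2430


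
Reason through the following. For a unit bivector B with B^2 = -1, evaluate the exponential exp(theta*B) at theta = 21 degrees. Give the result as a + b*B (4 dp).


For a unit bivector B with B^2 = -1, the exponential series gives
e^(theta*B) = cos(theta) + sin(theta)*B (the GA analogue of Euler's formula).
theta = 21 degrees = 0.366519 rad
cos(21 deg) = 0.9336
sin(21 deg) = 0.3584
exp(theta*B) = 0.9336 + 0.3584*B


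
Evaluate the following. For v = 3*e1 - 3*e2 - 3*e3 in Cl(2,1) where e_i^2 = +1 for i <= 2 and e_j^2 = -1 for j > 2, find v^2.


v^2 = sum of c_i^2 * e_i^2
Positive signature terms (e_i^2 = +1): 3^2 + (-3)^2 = 18
Negative signature terms (e_j^2 = -1): (-3)^2 = 9
v^2 = 18 - 9 = 9


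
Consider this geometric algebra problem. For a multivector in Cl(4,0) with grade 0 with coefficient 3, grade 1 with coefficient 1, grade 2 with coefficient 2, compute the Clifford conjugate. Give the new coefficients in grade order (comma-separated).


Clifford conjugate sign for grade k: (-1)^(k(k+1)/2)
Grade 0: (-1)^(0*1/2) = (-1)^0 = 1, coeff 3 -> 3
Grade 1: (-1)^(1*2/2) = (-1)^1 = -1, coeff 1 -> -1
Grade 2: (-1)^(2*3/2) = (-1)^3 = -1, coeff 2 -> -2
Conjugated coefficients: 3, -1, -2


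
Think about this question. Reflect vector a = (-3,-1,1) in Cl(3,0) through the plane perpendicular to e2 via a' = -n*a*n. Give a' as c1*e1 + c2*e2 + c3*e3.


Reflection formula: a' = -n*a*n, with n = e2 (unit vector, n^2 = 1).
For reflection through hyperplane perp to e2:
The component along e2 flips sign, others stay.
a = (-3, -1, 1)
a' = (-3, 1, 1)
a' = -3*e1 + 1*e2 + 1*e3


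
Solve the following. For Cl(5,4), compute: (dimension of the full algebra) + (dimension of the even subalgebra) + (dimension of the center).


n = 5 + 4 = 9
Total dim = 2^9 = 512
Even subalgebra dim = 2^8 = 256
n is odd, so center dim = 2
Sum = 512 + 256 + 2 = 770


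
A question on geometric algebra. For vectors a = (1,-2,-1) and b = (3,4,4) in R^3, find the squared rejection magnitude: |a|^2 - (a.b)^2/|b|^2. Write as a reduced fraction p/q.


|a|^2 = 1^2 + (-2)^2 + (-1)^2 = 6
|b|^2 = 3^2 + 4^2 + 4^2 = 41
a . b = 1*3 + (-2)*4 + (-1)*4 = -9
(a.b)^2 = (-9)^2 = 81
|rej|^2 = 6 - 81/41
= (246 - 81)/41
= 165/41
In lowest terms: 165/41


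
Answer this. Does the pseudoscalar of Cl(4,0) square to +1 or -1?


The pseudoscalar I = e1...e_n (product of all n generators) of Cl(p,q) satisfies I^2 = (-1)^(q + n(n-1)/2).
p = 4, q = 0, n = p + q = 4
n(n-1)/2 = 4 * 3 / 2 = 6
Exponent = q + n(n-1)/2 = 0 + 6 = 6
I^2 = (-1)^6 = +1


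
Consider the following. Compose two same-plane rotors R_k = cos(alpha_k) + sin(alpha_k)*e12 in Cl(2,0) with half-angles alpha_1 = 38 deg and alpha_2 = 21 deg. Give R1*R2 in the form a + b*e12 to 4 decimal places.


Same-plane rotors commute and their half-angles add:
R1*R2 = cos(a1 + a2) + sin(a1 + a2)*e12.
a1 + a2 = 38 + 21 = 59 deg
cos(59 deg) = 0.5150
sin(59 deg) = 0.8572
R1*R2 = 0.5150 + 0.8572*e12


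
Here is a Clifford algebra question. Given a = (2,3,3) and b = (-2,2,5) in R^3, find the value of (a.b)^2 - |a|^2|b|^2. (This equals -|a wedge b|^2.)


a . b = 2*(-2) + 3*2 + 3*5
= -4 + 6 + 15 = 17
|a|^2 = 2^2 + 3^2 + 3^2 = 22
|b|^2 = (-2)^2 + 2^2 + 5^2 = 33
(a.b)^2 = 17^2 = 289
|a|^2 * |b|^2 = 22 * 33 = 726
Result = 289 - 726 = -437


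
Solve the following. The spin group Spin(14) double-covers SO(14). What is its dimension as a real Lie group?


Spin(n) double-covers SO(n); both have Lie algebra so(n) of dimension n(n-1)/2.
n = 14
n(n-1) = 14 * 13 = 182
dim Spin(14) = 182/2 = 91


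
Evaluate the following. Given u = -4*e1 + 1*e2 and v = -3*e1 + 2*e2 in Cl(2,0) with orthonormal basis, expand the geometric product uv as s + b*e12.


Expand: (-4*e1 + 1*e2)(-3*e1 + 2*e2)
= (-4)*(-3)*e1e1 + (-4)*2*e1e2 + 1*(-3)*e2e1 + 1*2*e2e2
Using e1^2 = e2^2 = 1, e2e1 = -e1e2:
Scalar part s = (-4)*(-3) + 1*2 = 12 + 2 = 14
Bivector part b = (-4)*2 - 1*(-3) = -8 - (-3) = -5
uv = 14 - 5*e12


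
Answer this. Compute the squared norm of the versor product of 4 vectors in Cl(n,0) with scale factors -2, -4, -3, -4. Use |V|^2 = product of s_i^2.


Each vector v_i has |v_i|^2 = s_i^2
Squared scales: (-2)^2 = 4, (-4)^2 = 16, (-3)^2 = 9, (-4)^2 = 16
|V|^2 = 4 * 16 * 9 * 16
= 9216


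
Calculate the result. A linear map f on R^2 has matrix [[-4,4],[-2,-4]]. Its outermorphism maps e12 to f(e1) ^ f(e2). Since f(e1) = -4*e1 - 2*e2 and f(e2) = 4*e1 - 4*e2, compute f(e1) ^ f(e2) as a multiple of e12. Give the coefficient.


The outermorphism of a linear map f sends e1^e2 to f(e1)^f(e2).
f(e1) = -4*e1 - 2*e2
f(e2) = 4*e1 - 4*e2
f(e1) ^ f(e2) = (-4*e1 - 2*e2) ^ (4*e1 - 4*e2)
= (-4)*(-4)*e12 + (-2)*4*e21
= (16 - (-8))*e12
= 24*e12
Coefficient = 24


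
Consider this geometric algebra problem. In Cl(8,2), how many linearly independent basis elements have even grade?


Even subalgebra dimension = 2^(n-1)
n = 8 + 2 = 10
2^(10 - 1) = 2^9 = 512
Verification: sum of C(10,k) for even k = 1 + 45 + 210 + 210 + 45 + 1 = 512
Result = 512


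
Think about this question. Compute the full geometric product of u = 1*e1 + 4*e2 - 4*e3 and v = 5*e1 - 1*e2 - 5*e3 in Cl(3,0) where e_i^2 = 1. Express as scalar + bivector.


In Cl(3,0): e_i^2 = 1, e_ie_j = -e_je_i for i != j.
Scalar part = u . v = 1*5 + 4*(-1) + (-4)*(-5)
= 5 + (-4) + 20 = 21
e12 coeff = 1*(-1) - 4*5 = -1 - 20 = -21
e13 coeff = 1*(-5) - (-4)*5 = -5 - (-20) = 15
e23 coeff = 4*(-5) - (-4)*(-1) = -20 - 4 = -24
uv = 21 - 21*e12 + 15*e13 - 24*e23


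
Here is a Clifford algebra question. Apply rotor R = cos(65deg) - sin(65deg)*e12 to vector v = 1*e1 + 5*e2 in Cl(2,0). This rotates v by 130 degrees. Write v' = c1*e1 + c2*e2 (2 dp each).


Rotor R = cos(65deg) - sin(65deg)*e12
Rotation angle theta = 2 * 65 = 130 degrees
v' = R*v*~R rotates v by theta.
cos(130deg) = -0.6428, sin(130deg) = 0.7660
v'_1 = 1*cos(130deg) - 5*sin(130deg)
= 1*(-0.6428) - 5*0.7660
= -4.47
v'_2 = 1*sin(130deg) + 5*cos(130deg)
= 1*0.7660 + 5*(-0.6428)
= -2.45
v' = -4.47*e1 - 2.45*e2


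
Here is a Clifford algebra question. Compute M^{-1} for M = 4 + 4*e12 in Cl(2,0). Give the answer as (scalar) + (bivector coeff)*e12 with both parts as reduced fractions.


M = 4 + 4*e12, where e12^2 = -1.
Since M commutes with its reverse ~M = a - b*e12, M * ~M = a^2 - b^2*e12^2 = a^2 + b^2.
So M^{-1} = ~M / (a^2 + b^2) = (a - b*e12)/(a^2 + b^2).
a^2 + b^2 = 16 + 16 = 32
Scalar part = 4/32 = 1/8
Bivector coeff = -4/32 = -1/8
M^{-1} = 1/8 - 1/8*e12


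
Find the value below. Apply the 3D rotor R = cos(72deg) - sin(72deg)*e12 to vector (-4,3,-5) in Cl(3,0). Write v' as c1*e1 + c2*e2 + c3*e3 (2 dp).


Rotor R = cos(72deg) - sin(72deg)*e12
Rotation angle theta = 2 * 72 = 144 degrees in the e12 plane (e1 -> e2).
The component perpendicular to the plane (e3) is invariant: v'_3 = v3 = -5.00
cos(144deg) = -0.8090, sin(144deg) = 0.5878
v'_1 = v1*cos(theta) - v2*sin(theta) = -4*(-0.8090) - 3*0.5878 = 1.47
v'_2 = v1*sin(theta) + v2*cos(theta) = -4*0.5878 + 3*(-0.8090) = -4.78
v' = 1.47*e1 - 4.78*e2 - 5.00*e3


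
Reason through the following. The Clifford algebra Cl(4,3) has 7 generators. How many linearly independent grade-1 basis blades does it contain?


Number of grade-k basis blades in Cl(p,q) with n = p + q is C(n, k).
n = 4 + 3 = 7
C(7, 1) = 7! / (1! * 6!)
= 5040 / (1 * 720)
= 7


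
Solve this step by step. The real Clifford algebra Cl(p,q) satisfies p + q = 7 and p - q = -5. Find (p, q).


We need p + q = 7 and p - q = -5.
Adding: 2p = 7 + (-5) = 2, so p = 1.
Then q = 7 - 1 = 6.
(p, q) = (1, 6)


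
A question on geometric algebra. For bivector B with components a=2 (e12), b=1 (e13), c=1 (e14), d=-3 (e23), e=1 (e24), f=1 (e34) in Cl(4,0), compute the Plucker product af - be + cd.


Plucker relation: af - be + cd
a*f = 2*1 = 2
b*e = 1*1 = 1
c*d = 1*(-3) = -3
af - be + cd = 2 - 1 + (-3)
= -2


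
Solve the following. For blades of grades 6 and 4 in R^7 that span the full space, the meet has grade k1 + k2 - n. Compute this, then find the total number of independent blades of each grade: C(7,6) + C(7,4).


Meet grade = grade(A) + grade(B) - n
= 6 + 4 - 7 = 3
C(7,6) = 7
C(7,4) = 35
dim_A + dim_B = 7 + 35 = 42


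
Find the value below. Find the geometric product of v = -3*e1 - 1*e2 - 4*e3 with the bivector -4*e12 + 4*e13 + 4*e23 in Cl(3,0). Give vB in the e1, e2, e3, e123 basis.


vB has grade-1 (vector) and grade-3 (trivector) parts: vB = (v _| B) + (v ^ B).
Vector part <vB>_1:
  e1: -v2*b12 - v3*b13 = -(-1)*(-4) - (-4)*(4) = 12
  e2: v1*b12 - v3*b23 = (-3)*(-4) - (-4)*(4) = 28
  e3: v1*b13 + v2*b23 = (-3)*(4) + (-1)*(4) = -16
Trivector part <vB>_3:
  e123: v1*b23 - v2*b13 + v3*b12 = (-3)*(4) - (-1)*(4) + (-4)*(-4) = 8
vB = 12*e1 + 28*e2 - 16*e3 + 8*e123


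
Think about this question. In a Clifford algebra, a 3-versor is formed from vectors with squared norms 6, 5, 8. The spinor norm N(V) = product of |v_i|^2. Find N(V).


Spinor norm N(V) = |v1|^2 * |v2|^2 * ... * |v3|^2
= 6 * 5 * 8
Running product: 6, 30, 240
N(V) = 240


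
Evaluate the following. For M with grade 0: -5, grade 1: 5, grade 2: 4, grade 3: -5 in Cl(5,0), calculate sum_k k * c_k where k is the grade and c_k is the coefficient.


Grade-weighted sum = sum of grade_k * coefficient_k
0*(-5) = 0
1*5 = 5
2*4 = 8
3*(-5) = -15
Total = 0 + 5 + 8 + (-15) = -2


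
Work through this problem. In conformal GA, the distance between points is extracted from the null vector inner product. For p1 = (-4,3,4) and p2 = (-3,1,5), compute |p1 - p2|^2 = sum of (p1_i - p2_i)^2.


p1 - p2 = (-1, 2, -1)
|p1 - p2|^2 = (-1)^2 + 2^2 + (-1)^2
= 1 + 4 + 1
= 6


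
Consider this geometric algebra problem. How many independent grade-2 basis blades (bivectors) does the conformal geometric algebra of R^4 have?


The conformal model of R^4 uses Cl(5,1) with m = 4 + 2 = 6 generators.
Number of grade-2 blades = C(m, 2) = C(6, 2)
= 6*5/2 = 15


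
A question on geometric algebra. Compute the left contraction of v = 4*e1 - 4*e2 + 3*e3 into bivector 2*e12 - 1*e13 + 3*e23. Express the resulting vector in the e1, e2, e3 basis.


Left contraction v _| B = <vB>_1 (grade-1 part of the geometric product vB).
Using e1_|e12 = e2, e2_|e12 = -e1, e1_|e13 = e3, e3_|e13 = -e1, e2_|e23 = e3, e3_|e23 = -e2:
e1 coeff: -v2*b12 - v3*b13 = -(-4)*(2) - (3)*(-1) = 11
e2 coeff: v1*b12 - v3*b23 = (4)*(2) - (3)*(3) = -1
e3 coeff: v1*b13 + v2*b23 = (4)*(-1) + (-4)*(3) = -16
v _| B = 11*e1 - 1*e2 - 16*e3


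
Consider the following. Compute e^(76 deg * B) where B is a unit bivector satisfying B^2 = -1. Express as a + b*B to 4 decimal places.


For a unit bivector B with B^2 = -1, the exponential series gives
e^(theta*B) = cos(theta) + sin(theta)*B (the GA analogue of Euler's formula).
theta = 76 degrees = 1.32645 rad
cos(76 deg) = 0.2419
sin(76 deg) = 0.9703
exp(theta*B) = 0.2419 + 0.9703*B


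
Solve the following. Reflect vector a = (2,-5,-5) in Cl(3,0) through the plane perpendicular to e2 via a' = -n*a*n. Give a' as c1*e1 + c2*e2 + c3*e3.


Reflection formula: a' = -n*a*n, with n = e2 (unit vector, n^2 = 1).
For reflection through hyperplane perp to e2:
The component along e2 flips sign, others stay.
a = (2, -5, -5)
a' = (2, 5, -5)
a' = 2*e1 + 5*e2 - 5*e3


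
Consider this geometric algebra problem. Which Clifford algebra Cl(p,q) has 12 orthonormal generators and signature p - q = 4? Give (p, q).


We need p + q = 12 and p - q = 4.
Adding: 2p = 12 + 4 = 16, so p = 8.
Then q = 12 - 8 = 4.
(p, q) = (8, 4)


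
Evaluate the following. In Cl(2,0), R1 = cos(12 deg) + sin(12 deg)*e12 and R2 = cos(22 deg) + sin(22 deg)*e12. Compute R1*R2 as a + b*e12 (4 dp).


Same-plane rotors commute and their half-angles add:
R1*R2 = cos(a1 + a2) + sin(a1 + a2)*e12.
a1 + a2 = 12 + 22 = 34 deg
cos(34 deg) = 0.8290
sin(34 deg) = 0.5592
R1*R2 = 0.8290 + 0.5592*e12


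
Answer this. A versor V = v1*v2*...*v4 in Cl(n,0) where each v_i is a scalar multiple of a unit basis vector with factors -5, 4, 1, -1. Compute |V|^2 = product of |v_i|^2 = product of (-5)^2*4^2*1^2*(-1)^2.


Each vector v_i has |v_i|^2 = s_i^2
Squared scales: (-5)^2 = 25, 4^2 = 16, 1^2 = 1, (-1)^2 = 1
|V|^2 = 25 * 16 * 1 * 1
= 400


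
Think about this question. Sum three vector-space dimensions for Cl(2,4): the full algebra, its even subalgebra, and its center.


n = 2 + 4 = 6
Total dim = 2^6 = 64
Even subalgebra dim = 2^5 = 32
n is even, so center dim = 1
Sum = 64 + 32 + 1 = 97


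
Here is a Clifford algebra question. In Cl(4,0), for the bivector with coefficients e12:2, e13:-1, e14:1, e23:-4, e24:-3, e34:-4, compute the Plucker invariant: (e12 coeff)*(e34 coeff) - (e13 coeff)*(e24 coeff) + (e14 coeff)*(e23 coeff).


Plucker relation: af - be + cd
a*f = 2*(-4) = -8
b*e = (-1)*(-3) = 3
c*d = 1*(-4) = -4
af - be + cd = -8 - 3 + (-4)
= -15


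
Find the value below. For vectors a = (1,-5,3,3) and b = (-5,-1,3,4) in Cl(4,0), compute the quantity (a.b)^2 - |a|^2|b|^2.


a . b = 1*(-5) + (-5)*(-1) + 3*3 + 3*4
= -5 + 5 + 9 + 12 = 21
|a|^2 = 1^2 + (-5)^2 + 3^2 + 3^2 = 44
|b|^2 = (-5)^2 + (-1)^2 + 3^2 + 4^2 = 51
(a.b)^2 = 21^2 = 441
|a|^2 * |b|^2 = 44 * 51 = 2244
Result = 441 - 2244 = -1803


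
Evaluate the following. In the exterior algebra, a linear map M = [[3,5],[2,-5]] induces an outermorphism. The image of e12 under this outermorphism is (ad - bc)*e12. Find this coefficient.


The outermorphism of a linear map f sends e1^e2 to f(e1)^f(e2).
f(e1) = 3*e1 + 2*e2
f(e2) = 5*e1 - 5*e2
f(e1) ^ f(e2) = (3*e1 + 2*e2) ^ (5*e1 - 5*e2)
= 3*(-5)*e12 + 2*5*e21
= (-15 - 10)*e12
= -25*e12
Coefficient = -25


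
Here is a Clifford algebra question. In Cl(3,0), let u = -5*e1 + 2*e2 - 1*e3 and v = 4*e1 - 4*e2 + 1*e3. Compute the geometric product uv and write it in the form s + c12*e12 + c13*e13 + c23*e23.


In Cl(3,0): e_i^2 = 1, e_ie_j = -e_je_i for i != j.
Scalar part = u . v = (-5)*4 + 2*(-4) + (-1)*1
= -20 + (-8) + (-1) = -29
e12 coeff = (-5)*(-4) - 2*4 = 20 - 8 = 12
e13 coeff = (-5)*1 - (-1)*4 = -5 - (-4) = -1
e23 coeff = 2*1 - (-1)*(-4) = 2 - 4 = -2
uv = -29 + 12*e12 - 1*e13 - 2*e23


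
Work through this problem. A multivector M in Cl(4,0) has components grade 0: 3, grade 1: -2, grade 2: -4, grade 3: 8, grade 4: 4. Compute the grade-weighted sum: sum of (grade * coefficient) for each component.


Grade-weighted sum = sum of grade_k * coefficient_k
0*3 = 0
1*(-2) = -2
2*(-4) = -8
3*8 = 24
4*4 = 16
Total = 0 + (-2) + (-8) + 24 + 16 = 30


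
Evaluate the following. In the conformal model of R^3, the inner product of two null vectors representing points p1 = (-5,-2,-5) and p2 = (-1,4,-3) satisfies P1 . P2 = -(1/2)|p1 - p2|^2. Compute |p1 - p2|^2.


p1 - p2 = (-4, -6, -2)
|p1 - p2|^2 = (-4)^2 + (-6)^2 + (-2)^2
= 16 + 36 + 4
= 56


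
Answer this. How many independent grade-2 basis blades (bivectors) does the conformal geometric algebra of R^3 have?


The conformal model of R^3 uses Cl(4,1) with m = 3 + 2 = 5 generators.
Number of grade-2 blades = C(m, 2) = C(5, 2)
= 5*4/2 = 10


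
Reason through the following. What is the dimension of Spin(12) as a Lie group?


Spin(n) double-covers SO(n); both have Lie algebra so(n) of dimension n(n-1)/2.
n = 12
n(n-1) = 12 * 11 = 132
dim Spin(12) = 132/2 = 66


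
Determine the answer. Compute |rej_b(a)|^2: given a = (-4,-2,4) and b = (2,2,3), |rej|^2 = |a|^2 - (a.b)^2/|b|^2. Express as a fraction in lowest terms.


|a|^2 = (-4)^2 + (-2)^2 + 4^2 = 36
|b|^2 = 2^2 + 2^2 + 3^2 = 17
a . b = (-4)*2 + (-2)*2 + 4*3 = 0
(a.b)^2 = 0^2 = 0
|rej|^2 = 36 - 0/17
= (612 - 0)/17
= 612/17
In lowest terms: 36/1


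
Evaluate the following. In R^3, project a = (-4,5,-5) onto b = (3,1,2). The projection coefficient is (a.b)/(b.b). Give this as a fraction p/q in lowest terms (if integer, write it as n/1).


Projection coefficient = (a . b) / (b . b)
a . b = (-4)*3 + 5*1 + (-5)*2
= -12 + 5 + (-10) = -17
b . b = 3^2 + 1^2 + 2^2
= 9 + 1 + 4 = 14
Coefficient = -17/14
In lowest terms: -17/14


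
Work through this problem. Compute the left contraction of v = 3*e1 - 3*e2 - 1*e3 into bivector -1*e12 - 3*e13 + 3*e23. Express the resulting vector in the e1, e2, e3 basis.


Left contraction v _| B = <vB>_1 (grade-1 part of the geometric product vB).
Using e1_|e12 = e2, e2_|e12 = -e1, e1_|e13 = e3, e3_|e13 = -e1, e2_|e23 = e3, e3_|e23 = -e2:
e1 coeff: -v2*b12 - v3*b13 = -(-3)*(-1) - (-1)*(-3) = -6
e2 coeff: v1*b12 - v3*b23 = (3)*(-1) - (-1)*(3) = 0
e3 coeff: v1*b13 + v2*b23 = (3)*(-3) + (-3)*(3) = -18
v _| B = -6*e1 + 0*e2 - 18*e3


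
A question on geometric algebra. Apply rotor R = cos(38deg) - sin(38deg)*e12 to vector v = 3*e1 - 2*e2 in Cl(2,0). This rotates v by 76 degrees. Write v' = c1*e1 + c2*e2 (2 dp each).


Rotor R = cos(38deg) - sin(38deg)*e12
Rotation angle theta = 2 * 38 = 76 degrees
v' = R*v*~R rotates v by theta.
cos(76deg) = 0.2419, sin(76deg) = 0.9703
v'_1 = 3*cos(76deg) - (-2)*sin(76deg)
= 3*0.2419 - (-2)*0.9703
= 2.67
v'_2 = 3*sin(76deg) + (-2)*cos(76deg)
= 3*0.9703 + (-2)*0.2419
= 2.43
v' = 2.67*e1 + 2.43*e2


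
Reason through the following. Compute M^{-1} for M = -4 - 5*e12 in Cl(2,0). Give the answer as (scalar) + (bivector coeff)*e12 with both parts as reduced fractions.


M = -4 - 5*e12, where e12^2 = -1.
Since M commutes with its reverse ~M = a - b*e12, M * ~M = a^2 - b^2*e12^2 = a^2 + b^2.
So M^{-1} = ~M / (a^2 + b^2) = (a - b*e12)/(a^2 + b^2).
a^2 + b^2 = 16 + 25 = 41
Scalar part = -4/41 = -4/41
Bivector coeff = 5/41 = 5/41
M^{-1} = -4/41 + 5/41*e12


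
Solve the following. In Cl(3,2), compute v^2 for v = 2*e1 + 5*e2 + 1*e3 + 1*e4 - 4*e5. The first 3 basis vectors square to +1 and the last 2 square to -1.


v^2 = sum of c_i^2 * e_i^2
Positive signature terms (e_i^2 = +1): 2^2 + 5^2 + 1^2 = 30
Negative signature terms (e_j^2 = -1): 1^2 + (-4)^2 = 17
v^2 = 30 - 17 = 13


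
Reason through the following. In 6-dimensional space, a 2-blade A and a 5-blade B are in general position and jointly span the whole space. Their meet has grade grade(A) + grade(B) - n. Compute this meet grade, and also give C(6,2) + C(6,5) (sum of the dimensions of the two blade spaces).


Meet grade = grade(A) + grade(B) - n
= 2 + 5 - 6 = 1
C(6,2) = 15
C(6,5) = 6
dim_A + dim_B = 15 + 6 = 21


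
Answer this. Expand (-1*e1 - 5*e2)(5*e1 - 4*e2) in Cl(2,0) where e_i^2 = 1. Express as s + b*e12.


Expand: (-1*e1 - 5*e2)(5*e1 - 4*e2)
= (-1)*5*e1e1 + (-1)*(-4)*e1e2 + (-5)*5*e2e1 + (-5)*(-4)*e2e2
Using e1^2 = e2^2 = 1, e2e1 = -e1e2:
Scalar part s = (-1)*5 + (-5)*(-4) = -5 + 20 = 15
Bivector part b = (-1)*(-4) - (-5)*5 = 4 - (-25) = 29
uv = 15 + 29*e12


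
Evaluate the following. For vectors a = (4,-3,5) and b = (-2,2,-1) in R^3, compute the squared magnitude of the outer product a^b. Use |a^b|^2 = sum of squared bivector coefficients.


a wedge b = (a1*b2 - a2*b1)*e12 + (a1*b3 - a3*b1)*e13 + (a2*b3 - a3*b2)*e23
e12 coeff: 4*2 - (-3)*(-2) = 8 - 6 = 2
e13 coeff: 4*(-1) - 5*(-2) = -4 - (-10) = 6
e23 coeff: (-3)*(-1) - 5*2 = 3 - 10 = -7
|a wedge b|^2 = 2^2 + 6^2 + (-7)^2
= 4 + 36 + 49
= 89


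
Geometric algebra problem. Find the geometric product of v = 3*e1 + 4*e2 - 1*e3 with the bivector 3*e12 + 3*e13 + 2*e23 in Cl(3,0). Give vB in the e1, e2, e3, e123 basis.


vB has grade-1 (vector) and grade-3 (trivector) parts: vB = (v _| B) + (v ^ B).
Vector part <vB>_1:
  e1: -v2*b12 - v3*b13 = -(4)*(3) - (-1)*(3) = -9
  e2: v1*b12 - v3*b23 = (3)*(3) - (-1)*(2) = 11
  e3: v1*b13 + v2*b23 = (3)*(3) + (4)*(2) = 17
Trivector part <vB>_3:
  e123: v1*b23 - v2*b13 + v3*b12 = (3)*(2) - (4)*(3) + (-1)*(3) = -9
vB = -9*e1 + 11*e2 + 17*e3 - 9*e123


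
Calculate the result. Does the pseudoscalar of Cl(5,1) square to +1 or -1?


The pseudoscalar I = e1...e_n (product of all n generators) of Cl(p,q) satisfies I^2 = (-1)^(q + n(n-1)/2).
p = 5, q = 1, n = p + q = 6
n(n-1)/2 = 6 * 5 / 2 = 15
Exponent = q + n(n-1)/2 = 1 + 15 = 16
I^2 = (-1)^16 = +1


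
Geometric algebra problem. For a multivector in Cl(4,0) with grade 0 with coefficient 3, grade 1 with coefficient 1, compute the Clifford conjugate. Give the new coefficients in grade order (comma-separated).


Clifford conjugate sign for grade k: (-1)^(k(k+1)/2)
Grade 0: (-1)^(0*1/2) = (-1)^0 = 1, coeff 3 -> 3
Grade 1: (-1)^(1*2/2) = (-1)^1 = -1, coeff 1 -> -1
Conjugated coefficients: 3, -1


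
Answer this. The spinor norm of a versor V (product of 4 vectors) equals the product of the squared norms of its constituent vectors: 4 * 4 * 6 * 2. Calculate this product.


Spinor norm N(V) = |v1|^2 * |v2|^2 * ... * |v4|^2
= 4 * 4 * 6 * 2
Running product: 4, 16, 96, 192
N(V) = 192


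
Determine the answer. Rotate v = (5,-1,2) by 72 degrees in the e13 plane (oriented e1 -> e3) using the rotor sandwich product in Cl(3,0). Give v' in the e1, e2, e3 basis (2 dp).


Rotor R = cos(36deg) - sin(36deg)*e13
Rotation angle theta = 2 * 36 = 72 degrees in the e13 plane (e1 -> e3).
The component perpendicular to the plane (e2) is invariant: v'_2 = v2 = -1.00
cos(72deg) = 0.3090, sin(72deg) = 0.9511
v'_1 = v1*cos(theta) - v3*sin(theta) = 5*0.3090 - 2*0.9511 = -0.36
v'_3 = v1*sin(theta) + v3*cos(theta) = 5*0.9511 + 2*0.3090 = 5.37
v' = -0.36*e1 - 1.00*e2 + 5.37*e3


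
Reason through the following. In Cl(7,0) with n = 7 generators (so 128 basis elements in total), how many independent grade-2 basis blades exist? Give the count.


Number of grade-k basis blades in Cl(p,q) with n = p + q is C(n, k).
n = 7 + 0 = 7
C(7, 2) = 7! / (2! * 5!)
= 5040 / (2 * 120)
= 21


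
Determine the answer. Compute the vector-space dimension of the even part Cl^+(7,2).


Even subalgebra dimension = 2^(n-1)
n = 7 + 2 = 9
2^(9 - 1) = 2^8 = 256
Verification: sum of C(9,k) for even k = 1 + 36 + 126 + 84 + 9 = 256
Result = 256


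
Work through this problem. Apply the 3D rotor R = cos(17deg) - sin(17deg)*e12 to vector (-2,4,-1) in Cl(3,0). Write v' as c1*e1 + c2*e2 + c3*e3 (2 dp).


Rotor R = cos(17deg) - sin(17deg)*e12
Rotation angle theta = 2 * 17 = 34 degrees in the e12 plane (e1 -> e2).
The component perpendicular to the plane (e3) is invariant: v'_3 = v3 = -1.00
cos(34deg) = 0.8290, sin(34deg) = 0.5592
v'_1 = v1*cos(theta) - v2*sin(theta) = -2*0.8290 - 4*0.5592 = -3.89
v'_2 = v1*sin(theta) + v2*cos(theta) = -2*0.5592 + 4*0.8290 = 2.20
v' = -3.89*e1 + 2.20*e2 - 1.00*e3


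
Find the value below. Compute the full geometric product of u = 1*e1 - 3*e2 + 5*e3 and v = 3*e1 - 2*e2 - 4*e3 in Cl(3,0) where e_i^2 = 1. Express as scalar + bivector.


In Cl(3,0): e_i^2 = 1, e_ie_j = -e_je_i for i != j.
Scalar part = u . v = 1*3 + (-3)*(-2) + 5*(-4)
= 3 + 6 + (-20) = -11
e12 coeff = 1*(-2) - (-3)*3 = -2 - (-9) = 7
e13 coeff = 1*(-4) - 5*3 = -4 - 15 = -19
e23 coeff = (-3)*(-4) - 5*(-2) = 12 - (-10) = 22
uv = -11 + 7*e12 - 19*e13 + 22*e23


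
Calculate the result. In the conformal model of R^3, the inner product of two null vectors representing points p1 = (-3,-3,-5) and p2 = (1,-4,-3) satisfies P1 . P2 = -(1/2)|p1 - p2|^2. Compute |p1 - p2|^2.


p1 - p2 = (-4, 1, -2)
|p1 - p2|^2 = (-4)^2 + 1^2 + (-2)^2
= 16 + 1 + 4
= 21


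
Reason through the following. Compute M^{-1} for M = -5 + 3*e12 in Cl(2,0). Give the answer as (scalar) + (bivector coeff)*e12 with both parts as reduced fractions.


M = -5 + 3*e12, where e12^2 = -1.
Since M commutes with its reverse ~M = a - b*e12, M * ~M = a^2 - b^2*e12^2 = a^2 + b^2.
So M^{-1} = ~M / (a^2 + b^2) = (a - b*e12)/(a^2 + b^2).
a^2 + b^2 = 25 + 9 = 34
Scalar part = -5/34 = -5/34
Bivector coeff = -3/34 = -3/34
M^{-1} = -5/34 - 3/34*e12


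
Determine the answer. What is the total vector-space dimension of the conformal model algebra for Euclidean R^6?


The conformal model of R^6 uses Cl(7,1): the 6 Euclidean generators plus two extra orthogonal generators e+ (e+^2 = +1) and e- (e-^2 = -1), from which the null vectors e0, einf are built.
Number of generators m = 6 + 2 = 8.
dim Cl(p,q) = 2^m = 2^8 = 256


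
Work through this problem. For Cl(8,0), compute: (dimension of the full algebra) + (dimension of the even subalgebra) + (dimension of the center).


n = 8 + 0 = 8
Total dim = 2^8 = 256
Even subalgebra dim = 2^7 = 128
n is even, so center dim = 1
Sum = 256 + 128 + 1 = 385


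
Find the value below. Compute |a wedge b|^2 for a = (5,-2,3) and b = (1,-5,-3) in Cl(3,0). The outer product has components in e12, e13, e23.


a wedge b = (a1*b2 - a2*b1)*e12 + (a1*b3 - a3*b1)*e13 + (a2*b3 - a3*b2)*e23
e12 coeff: 5*(-5) - (-2)*1 = -25 - (-2) = -23
e13 coeff: 5*(-3) - 3*1 = -15 - 3 = -18
e23 coeff: (-2)*(-3) - 3*(-5) = 6 - (-15) = 21
|a wedge b|^2 = (-23)^2 + (-18)^2 + 21^2
= 529 + 324 + 441
= 1294


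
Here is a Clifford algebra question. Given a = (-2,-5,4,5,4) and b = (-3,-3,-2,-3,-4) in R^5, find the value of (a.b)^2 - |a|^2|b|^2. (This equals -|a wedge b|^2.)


a . b = (-2)*(-3) + (-5)*(-3) + 4*(-2) + 5*(-3) + 4*(-4)
= 6 + 15 + (-8) + (-15) + (-16) = -18
|a|^2 = (-2)^2 + (-5)^2 + 4^2 + 5^2 + 4^2 = 86
|b|^2 = (-3)^2 + (-3)^2 + (-2)^2 + (-3)^2 + (-4)^2 = 47
(a.b)^2 = (-18)^2 = 324
|a|^2 * |b|^2 = 86 * 47 = 4042
Result = 324 - 4042 = -3718


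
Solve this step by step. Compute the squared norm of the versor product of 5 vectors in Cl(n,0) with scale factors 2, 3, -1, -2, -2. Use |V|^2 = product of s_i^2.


Each vector v_i has |v_i|^2 = s_i^2
Squared scales: 2^2 = 4, 3^2 = 9, (-1)^2 = 1, (-2)^2 = 4, (-2)^2 = 4
|V|^2 = 4 * 9 * 1 * 4 * 4
= 576


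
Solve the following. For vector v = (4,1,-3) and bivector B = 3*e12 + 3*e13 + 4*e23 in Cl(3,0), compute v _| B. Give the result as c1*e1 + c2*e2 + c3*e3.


Left contraction v _| B = <vB>_1 (grade-1 part of the geometric product vB).
Using e1_|e12 = e2, e2_|e12 = -e1, e1_|e13 = e3, e3_|e13 = -e1, e2_|e23 = e3, e3_|e23 = -e2:
e1 coeff: -v2*b12 - v3*b13 = -(1)*(3) - (-3)*(3) = 6
e2 coeff: v1*b12 - v3*b23 = (4)*(3) - (-3)*(4) = 24
e3 coeff: v1*b13 + v2*b23 = (4)*(3) + (1)*(4) = 16
v _| B = 6*e1 + 24*e2 + 16*e3


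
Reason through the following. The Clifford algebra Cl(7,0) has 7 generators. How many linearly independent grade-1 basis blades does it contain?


Number of grade-k basis blades in Cl(p,q) with n = p + q is C(n, k).
n = 7 + 0 = 7
C(7, 1) = 7! / (1! * 6!)
= 5040 / (1 * 720)
= 7


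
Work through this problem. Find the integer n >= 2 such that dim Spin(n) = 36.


dim Spin(n) = dim so(n) = n(n-1)/2.
Solve n(n-1)/2 = 36, i.e. n^2 - n - 72 = 0.
Discriminant = 1 + 8*36 = 289
n = (1 + sqrt(289))/2 = (1 + 17)/2 = 9


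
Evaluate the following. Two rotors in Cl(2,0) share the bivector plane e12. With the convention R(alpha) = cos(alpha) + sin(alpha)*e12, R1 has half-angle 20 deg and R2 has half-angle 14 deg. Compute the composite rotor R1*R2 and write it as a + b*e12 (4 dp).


Same-plane rotors commute and their half-angles add:
R1*R2 = cos(a1 + a2) + sin(a1 + a2)*e12.
a1 + a2 = 20 + 14 = 34 deg
cos(34 deg) = 0.8290
sin(34 deg) = 0.5592
R1*R2 = 0.8290 + 0.5592*e12


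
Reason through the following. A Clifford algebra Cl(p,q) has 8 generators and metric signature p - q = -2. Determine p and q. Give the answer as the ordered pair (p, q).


We need p + q = 8 and p - q = -2.
Adding: 2p = 8 + (-2) = 6, so p = 3.
Then q = 8 - 3 = 5.
(p, q) = (3, 5)


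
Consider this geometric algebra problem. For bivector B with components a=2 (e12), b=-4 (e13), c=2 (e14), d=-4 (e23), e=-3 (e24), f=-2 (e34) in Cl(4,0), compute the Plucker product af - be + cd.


Plucker relation: af - be + cd
a*f = 2*(-2) = -4
b*e = (-4)*(-3) = 12
c*d = 2*(-4) = -8
af - be + cd = -4 - 12 + (-8)
= -24


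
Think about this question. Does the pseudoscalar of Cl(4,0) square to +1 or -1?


The pseudoscalar I = e1...e_n (product of all n generators) of Cl(p,q) satisfies I^2 = (-1)^(q + n(n-1)/2).
p = 4, q = 0, n = p + q = 4
n(n-1)/2 = 4 * 3 / 2 = 6
Exponent = q + n(n-1)/2 = 0 + 6 = 6
I^2 = (-1)^6 = +1


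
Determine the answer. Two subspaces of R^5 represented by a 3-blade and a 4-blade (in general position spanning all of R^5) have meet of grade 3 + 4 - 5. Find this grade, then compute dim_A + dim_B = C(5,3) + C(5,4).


Meet grade = grade(A) + grade(B) - n
= 3 + 4 - 5 = 2
C(5,3) = 10
C(5,4) = 5
dim_A + dim_B = 10 + 5 = 15


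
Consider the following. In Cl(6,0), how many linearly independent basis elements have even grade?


Even subalgebra dimension = 2^(n-1)
n = 6 + 0 = 6
2^(6 - 1) = 2^5 = 32
Verification: sum of C(6,k) for even k = 1 + 15 + 15 + 1 = 32
Result = 32


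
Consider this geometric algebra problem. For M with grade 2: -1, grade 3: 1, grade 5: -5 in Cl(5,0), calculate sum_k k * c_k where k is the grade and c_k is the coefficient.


Grade-weighted sum = sum of grade_k * coefficient_k
2*(-1) = -2
3*1 = 3
5*(-5) = -25
Total = -2 + 3 + (-25) = -24


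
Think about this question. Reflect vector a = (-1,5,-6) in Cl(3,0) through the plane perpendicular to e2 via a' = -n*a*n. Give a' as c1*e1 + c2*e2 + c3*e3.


Reflection formula: a' = -n*a*n, with n = e2 (unit vector, n^2 = 1).
For reflection through hyperplane perp to e2:
The component along e2 flips sign, others stay.
a = (-1, 5, -6)
a' = (-1, -5, -6)
a' = -1*e1 - 5*e2 - 6*e3


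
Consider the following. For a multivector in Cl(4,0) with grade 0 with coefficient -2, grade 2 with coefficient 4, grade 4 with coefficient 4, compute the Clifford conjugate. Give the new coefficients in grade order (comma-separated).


Clifford conjugate sign for grade k: (-1)^(k(k+1)/2)
Grade 0: (-1)^(0*1/2) = (-1)^0 = 1, coeff -2 -> -2
Grade 2: (-1)^(2*3/2) = (-1)^3 = -1, coeff 4 -> -4
Grade 4: (-1)^(4*5/2) = (-1)^10 = 1, coeff 4 -> 4
Conjugated coefficients: -2, -4, 4


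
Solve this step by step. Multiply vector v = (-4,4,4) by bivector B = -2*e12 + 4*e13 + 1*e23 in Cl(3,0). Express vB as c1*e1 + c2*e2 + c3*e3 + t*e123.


vB has grade-1 (vector) and grade-3 (trivector) parts: vB = (v _| B) + (v ^ B).
Vector part <vB>_1:
  e1: -v2*b12 - v3*b13 = -(4)*(-2) - (4)*(4) = -8
  e2: v1*b12 - v3*b23 = (-4)*(-2) - (4)*(1) = 4
  e3: v1*b13 + v2*b23 = (-4)*(4) + (4)*(1) = -12
Trivector part <vB>_3:
  e123: v1*b23 - v2*b13 + v3*b12 = (-4)*(1) - (4)*(4) + (4)*(-2) = -28
vB = -8*e1 + 4*e2 - 12*e3 - 28*e123


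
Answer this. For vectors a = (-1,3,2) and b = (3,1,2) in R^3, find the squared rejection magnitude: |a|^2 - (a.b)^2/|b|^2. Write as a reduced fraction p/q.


|a|^2 = (-1)^2 + 3^2 + 2^2 = 14
|b|^2 = 3^2 + 1^2 + 2^2 = 14
a . b = (-1)*3 + 3*1 + 2*2 = 4
(a.b)^2 = 4^2 = 16
|rej|^2 = 14 - 16/14
= (196 - 16)/14
= 180/14
In lowest terms: 90/7


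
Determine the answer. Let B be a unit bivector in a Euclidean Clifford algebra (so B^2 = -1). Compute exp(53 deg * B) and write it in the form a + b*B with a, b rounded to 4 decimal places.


For a unit bivector B with B^2 = -1, the exponential series gives
e^(theta*B) = cos(theta) + sin(theta)*B (the GA analogue of Euler's formula).
theta = 53 degrees = 0.925025 rad
cos(53 deg) = 0.6018
sin(53 deg) = 0.7986
exp(theta*B) = 0.6018 + 0.7986*B


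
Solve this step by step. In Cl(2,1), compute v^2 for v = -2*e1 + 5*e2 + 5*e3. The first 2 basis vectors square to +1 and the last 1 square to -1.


v^2 = sum of c_i^2 * e_i^2
Positive signature terms (e_i^2 = +1): (-2)^2 + 5^2 = 29
Negative signature terms (e_j^2 = -1): 5^2 = 25
v^2 = 29 - 25 = 4


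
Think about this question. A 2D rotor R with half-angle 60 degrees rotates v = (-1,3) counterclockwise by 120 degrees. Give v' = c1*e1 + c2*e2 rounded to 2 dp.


Rotor R = cos(60deg) - sin(60deg)*e12
Rotation angle theta = 2 * 60 = 120 degrees
v' = R*v*~R rotates v by theta.
cos(120deg) = -0.5000, sin(120deg) = 0.8660
v'_1 = -1*cos(120deg) - 3*sin(120deg)
= -1*(-0.5000) - 3*0.8660
= -2.10
v'_2 = -1*sin(120deg) + 3*cos(120deg)
= -1*0.8660 + 3*(-0.5000)
= -2.37
v' = -2.10*e1 - 2.37*e2


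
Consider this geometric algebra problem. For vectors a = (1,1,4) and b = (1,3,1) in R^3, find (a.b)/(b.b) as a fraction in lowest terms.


Projection coefficient = (a . b) / (b . b)
a . b = 1*1 + 1*3 + 4*1
= 1 + 3 + 4 = 8
b . b = 1^2 + 3^2 + 1^2
= 1 + 9 + 1 = 11
Coefficient = 8/11
In lowest terms: 8/11


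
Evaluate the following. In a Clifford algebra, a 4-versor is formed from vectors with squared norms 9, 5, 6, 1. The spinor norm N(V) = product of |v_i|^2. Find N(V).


Spinor norm N(V) = |v1|^2 * |v2|^2 * ... * |v4|^2
= 9 * 5 * 6 * 1
Running product: 9, 45, 270, 270
N(V) = 270


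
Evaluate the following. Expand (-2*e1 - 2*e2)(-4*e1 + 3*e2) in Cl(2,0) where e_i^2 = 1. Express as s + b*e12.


Expand: (-2*e1 - 2*e2)(-4*e1 + 3*e2)
= (-2)*(-4)*e1e1 + (-2)*3*e1e2 + (-2)*(-4)*e2e1 + (-2)*3*e2e2
Using e1^2 = e2^2 = 1, e2e1 = -e1e2:
Scalar part s = (-2)*(-4) + (-2)*3 = 8 + (-6) = 2
Bivector part b = (-2)*3 - (-2)*(-4) = -6 - 8 = -14
uv = 2 - 14*e12


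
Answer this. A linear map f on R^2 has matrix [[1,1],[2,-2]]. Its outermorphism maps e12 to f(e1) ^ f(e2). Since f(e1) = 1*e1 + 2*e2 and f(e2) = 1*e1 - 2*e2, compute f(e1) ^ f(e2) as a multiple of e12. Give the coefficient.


The outermorphism of a linear map f sends e1^e2 to f(e1)^f(e2).
f(e1) = 1*e1 + 2*e2
f(e2) = 1*e1 - 2*e2
f(e1) ^ f(e2) = (1*e1 + 2*e2) ^ (1*e1 - 2*e2)
= 1*(-2)*e12 + 2*1*e21
= (-2 - 2)*e12
= -4*e12
Coefficient = -4


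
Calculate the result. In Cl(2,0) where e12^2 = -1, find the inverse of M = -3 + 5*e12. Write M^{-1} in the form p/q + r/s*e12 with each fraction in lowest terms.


M = -3 + 5*e12, where e12^2 = -1.
Since M commutes with its reverse ~M = a - b*e12, M * ~M = a^2 - b^2*e12^2 = a^2 + b^2.
So M^{-1} = ~M / (a^2 + b^2) = (a - b*e12)/(a^2 + b^2).
a^2 + b^2 = 9 + 25 = 34
Scalar part = -3/34 = -3/34
Bivector coeff = -5/34 = -5/34
M^{-1} = -3/34 - 5/34*e12


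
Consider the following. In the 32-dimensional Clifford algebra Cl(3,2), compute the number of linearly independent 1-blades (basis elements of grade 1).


Number of grade-k basis blades in Cl(p,q) with n = p + q is C(n, k).
n = 3 + 2 = 5
C(5, 1) = 5! / (1! * 4!)
= 120 / (1 * 24)
= 5
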